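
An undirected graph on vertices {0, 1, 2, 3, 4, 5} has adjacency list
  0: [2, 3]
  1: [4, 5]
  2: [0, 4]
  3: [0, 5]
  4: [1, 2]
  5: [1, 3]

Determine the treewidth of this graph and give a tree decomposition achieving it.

The largest bag has 3 vertices, giving width 2; this decomposition certifies tw(G) ≤ 2. Since 1–5–3–0–2–4–1 is a cycle in G, G is not acyclic. Forests are exactly the graphs of treewidth ≤ 1, so tw(G) ≥ 2. Hence tw(G) = 2 exactly.

Treewidth 2.
One such decomposition:
Bags: B1 = {1, 3, 5}  B2 = {0, 1, 3}  B3 = {0, 1, 2}  B4 = {1, 2, 4}
Tree: B1–B2, B2–B3, B3–B4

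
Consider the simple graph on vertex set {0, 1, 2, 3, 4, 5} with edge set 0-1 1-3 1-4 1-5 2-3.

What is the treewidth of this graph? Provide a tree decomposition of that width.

Treewidth 1.
One optimal decomposition is:
Bags: B1 = {0, 1}  B2 = {1, 3}  B3 = {2, 3}  B4 = {1, 4}  B5 = {1, 5}
Tree: B1–B2, B2–B3, B1–B4, B2–B5

The largest bag has 2 vertices, giving width 1; this decomposition certifies tw(G) ≤ 1. Since G has at least one edge (e.g. 1–0), it is not an edgeless graph, so tw(G) ≥ 1. Combining the bounds, tw(G) = 1.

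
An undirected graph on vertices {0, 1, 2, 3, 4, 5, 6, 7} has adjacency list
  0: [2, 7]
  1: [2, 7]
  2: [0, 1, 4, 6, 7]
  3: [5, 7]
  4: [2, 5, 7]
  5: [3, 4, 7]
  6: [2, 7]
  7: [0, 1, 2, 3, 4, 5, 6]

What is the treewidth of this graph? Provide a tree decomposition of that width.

Treewidth 2.
One such decomposition:
Bags: B1 = {2, 4, 7}  B2 = {2, 6, 7}  B3 = {0, 2, 7}  B4 = {1, 2, 7}  B5 = {4, 5, 7}  B6 = {3, 5, 7}
Tree: B1–B2, B1–B3, B3–B4, B1–B5, B5–B6

Each bag holds 3 vertices, so the decomposition has width 2, which upper-bounds the treewidth. For the lower bound, the 3 vertices {0, 2, 7} are pairwise adjacent, and any tree decomposition puts a clique entirely inside one bag — forcing width ≥ 2. Combining the bounds, tw(G) = 2.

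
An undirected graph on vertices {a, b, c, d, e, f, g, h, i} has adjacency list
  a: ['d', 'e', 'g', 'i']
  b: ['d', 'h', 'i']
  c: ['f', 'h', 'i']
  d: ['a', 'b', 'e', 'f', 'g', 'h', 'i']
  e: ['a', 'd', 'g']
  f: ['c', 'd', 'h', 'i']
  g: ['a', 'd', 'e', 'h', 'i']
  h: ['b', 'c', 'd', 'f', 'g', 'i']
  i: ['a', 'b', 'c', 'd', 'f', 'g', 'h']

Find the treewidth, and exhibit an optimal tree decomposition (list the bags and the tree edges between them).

Treewidth 3.
One optimal decomposition is:
Bags: B1 = {c, f, h, i}  B2 = {d, f, h, i}  B3 = {d, g, h, i}  B4 = {a, d, g, i}  B5 = {a, d, e, g}  B6 = {b, d, h, i}
Tree: B1–B2, B2–B3, B3–B4, B4–B5, B3–B6

Every bag has size at most 4, so the width is 4 − 1 = 3 and tw(G) ≤ 3. Conversely, {a, d, e, g} is a clique of size 4, and the vertices of any clique must share a bag in every tree decomposition; so some bag has ≥ 4 vertices and tw(G) ≥ 3. The upper and lower bounds meet at 3, so that is the treewidth.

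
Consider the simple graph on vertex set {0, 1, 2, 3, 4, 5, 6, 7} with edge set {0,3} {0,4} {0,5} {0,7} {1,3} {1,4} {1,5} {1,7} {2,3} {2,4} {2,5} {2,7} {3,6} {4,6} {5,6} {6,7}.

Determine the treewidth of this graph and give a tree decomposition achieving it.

Treewidth 4.
Bags: B1 = {1, 3, 4, 5, 7}  B2 = {3, 4, 5, 6, 7}  B3 = {0, 3, 4, 5, 7}  B4 = {2, 3, 4, 5, 7}
Tree: B1–B2, B2–B3, B3–B4

Every bag has size at most 5, so the width is 5 − 1 = 4 and tw(G) ≤ 4. For the lower bound: the 5 vertex sets {1,4}, {6,7}, {0,3}, {5}, {2} are disjoint, each induces a connected subgraph, and every pair is joined by at least one edge of G. Contracting each set to a single vertex therefore yields K_{5} as a minor, and since treewidth is minor-monotone, tw(G) ≥ tw(K_{5}) = 4. The upper and lower bounds meet at 4, so that is the treewidth.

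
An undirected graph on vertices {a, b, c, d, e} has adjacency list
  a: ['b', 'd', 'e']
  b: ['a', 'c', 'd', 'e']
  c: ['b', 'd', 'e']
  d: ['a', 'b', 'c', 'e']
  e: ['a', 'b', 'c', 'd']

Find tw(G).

A width-3 tree decomposition is:
Bags: B1 = {a, b, d, e}  B2 = {b, c, d, e}
Tree: B1–B2
Every bag has size at most 4, so the width is 4 − 1 = 3 and tw(G) ≤ 3. Conversely, {b, c, d, e} is a clique of size 4, and the vertices of any clique must share a bag in every tree decomposition; so some bag has ≥ 4 vertices and tw(G) ≥ 3. Therefore the treewidth is 3.

3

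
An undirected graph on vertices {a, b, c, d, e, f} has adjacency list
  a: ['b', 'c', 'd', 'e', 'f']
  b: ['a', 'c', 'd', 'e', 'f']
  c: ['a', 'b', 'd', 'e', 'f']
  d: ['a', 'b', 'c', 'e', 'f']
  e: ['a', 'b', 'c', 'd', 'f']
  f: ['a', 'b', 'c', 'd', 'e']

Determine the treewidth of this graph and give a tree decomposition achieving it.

Treewidth 5.
Bags: B1 = {a, b, c, d, e, f}
Tree: (single bag)

A single bag containing all 6 vertices is trivially a valid decomposition of width 5. On the other hand G contains the 6-clique {a, b, c, d, e, f}. A clique must lie in a single bag of any decomposition, so no decomposition can have width below 5. Combining the bounds, tw(G) = 5.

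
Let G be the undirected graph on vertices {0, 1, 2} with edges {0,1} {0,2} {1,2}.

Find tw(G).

A width-2 tree decomposition is:
Bags: B1 = {0, 1, 2}
Tree: (single bag)
With just one bag of size 3, the width is 3 − 1 = 2, so tw(G) ≤ 2. For the lower bound, the 3 vertices {0, 1, 2} are pairwise adjacent, and any tree decomposition puts a clique entirely inside one bag — forcing width ≥ 2. Combining the bounds, tw(G) = 2.

2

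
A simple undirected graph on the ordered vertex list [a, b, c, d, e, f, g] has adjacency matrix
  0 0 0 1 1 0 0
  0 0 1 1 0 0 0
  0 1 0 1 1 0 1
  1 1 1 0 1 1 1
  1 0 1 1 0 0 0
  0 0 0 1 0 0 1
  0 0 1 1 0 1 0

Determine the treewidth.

2

A width-2 tree decomposition is:
Bags: B1 = {c, d, e}  B2 = {c, d, g}  B3 = {b, c, d}  B4 = {a, d, e}  B5 = {d, f, g}
Tree: B1–B2, B1–B3, B1–B4, B2–B5
Every bag has size at most 3, so the width is 3 − 1 = 2 and tw(G) ≤ 2. For the lower bound, the 3 vertices {a, d, e} are pairwise adjacent, and any tree decomposition puts a clique entirely inside one bag — forcing width ≥ 2. Combining the bounds, tw(G) = 2.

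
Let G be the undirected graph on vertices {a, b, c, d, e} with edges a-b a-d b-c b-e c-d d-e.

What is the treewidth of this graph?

A width-2 tree decomposition is:
Bags: B1 = {a, b, d}  B2 = {b, d, e}  B3 = {b, c, d}
Tree: B1–B2, B2–B3
Every bag has size at most 3, so the width is 3 − 1 = 2 and tw(G) ≤ 2. For the lower bound, G contains the cycle b–a–d–e–b, so G is not a forest; only forests have treewidth ≤ 1, hence tw(G) ≥ 2. Hence tw(G) = 2 exactly.

2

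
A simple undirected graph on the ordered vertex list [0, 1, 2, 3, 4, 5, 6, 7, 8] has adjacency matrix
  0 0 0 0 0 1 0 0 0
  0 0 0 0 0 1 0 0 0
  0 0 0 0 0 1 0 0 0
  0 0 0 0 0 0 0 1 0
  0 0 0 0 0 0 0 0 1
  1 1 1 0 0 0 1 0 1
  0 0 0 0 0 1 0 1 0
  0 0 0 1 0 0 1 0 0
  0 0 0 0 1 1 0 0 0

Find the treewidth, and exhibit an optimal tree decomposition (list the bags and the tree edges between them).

Every bag has size at most 2, so the width is 2 − 1 = 1 and tw(G) ≤ 1. Any graph with an edge has treewidth ≥ 1, and G has the edge 5–2. Combining the bounds, tw(G) = 1.

Treewidth 1.
One such decomposition:
Bags: B1 = {2, 5}  B2 = {5, 6}  B3 = {6, 7}  B4 = {5, 8}  B5 = {4, 8}  B6 = {0, 5}  B7 = {1, 5}  B8 = {3, 7}
Tree: B1–B2, B2–B3, B2–B4, B4–B5, B4–B6, B6–B7, B3–B8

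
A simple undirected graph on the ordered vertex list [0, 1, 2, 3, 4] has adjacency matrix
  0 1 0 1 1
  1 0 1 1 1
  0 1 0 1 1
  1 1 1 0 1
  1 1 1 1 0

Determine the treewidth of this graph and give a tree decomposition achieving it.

Treewidth 3.
Bags: B1 = {0, 1, 3, 4}  B2 = {1, 2, 3, 4}
Tree: B1–B2

Each bag holds 4 vertices, so the decomposition has width 3, which upper-bounds the treewidth. Conversely, {0, 1, 3, 4} is a clique of size 4, and the vertices of any clique must share a bag in every tree decomposition; so some bag has ≥ 4 vertices and tw(G) ≥ 3. Hence tw(G) = 3 exactly.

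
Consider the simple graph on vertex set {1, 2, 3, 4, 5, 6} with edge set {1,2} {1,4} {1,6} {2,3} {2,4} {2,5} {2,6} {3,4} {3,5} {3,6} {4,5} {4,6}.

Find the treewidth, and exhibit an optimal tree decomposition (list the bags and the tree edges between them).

Treewidth 3.
Bags: B1 = {2, 3, 4, 6}  B2 = {1, 2, 4, 6}  B3 = {2, 3, 4, 5}
Tree: B1–B2, B1–B3

Each bag holds 4 vertices, so the decomposition has width 3, which upper-bounds the treewidth. Conversely, {1, 2, 4, 6} is a clique of size 4, and the vertices of any clique must share a bag in every tree decomposition; so some bag has ≥ 4 vertices and tw(G) ≥ 3. Hence tw(G) = 3 exactly.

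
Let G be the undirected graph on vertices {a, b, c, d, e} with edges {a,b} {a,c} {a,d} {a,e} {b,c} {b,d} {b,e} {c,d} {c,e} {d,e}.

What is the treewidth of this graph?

A width-4 tree decomposition is:
Bags: B1 = {a, b, c, d, e}
Tree: (single bag)
With just one bag of size 5, the width is 5 − 1 = 4, so tw(G) ≤ 4. For the lower bound, the 5 vertices {a, b, c, d, e} are pairwise adjacent, and any tree decomposition puts a clique entirely inside one bag — forcing width ≥ 4. Combining the bounds, tw(G) = 4.

4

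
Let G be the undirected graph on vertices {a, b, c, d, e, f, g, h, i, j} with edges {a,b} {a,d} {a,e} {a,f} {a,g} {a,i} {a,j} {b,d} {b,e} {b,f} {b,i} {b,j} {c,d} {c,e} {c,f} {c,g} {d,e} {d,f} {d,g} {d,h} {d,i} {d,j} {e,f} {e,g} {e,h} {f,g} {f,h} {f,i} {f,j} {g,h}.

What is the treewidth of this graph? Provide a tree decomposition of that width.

The largest bag has 5 vertices, giving width 4; this decomposition certifies tw(G) ≤ 4. Conversely, {d, e, f, g, h} is a clique of size 5, and the vertices of any clique must share a bag in every tree decomposition; so some bag has ≥ 5 vertices and tw(G) ≥ 4. Hence tw(G) = 4 exactly.

Treewidth 4.
One such decomposition:
Bags: B1 = {a, d, e, f, g}  B2 = {c, d, e, f, g}  B3 = {a, b, d, e, f}  B4 = {d, e, f, g, h}  B5 = {a, b, d, f, i}  B6 = {a, b, d, f, j}
Tree: B1–B2, B1–B3, B1–B4, B3–B5, B3–B6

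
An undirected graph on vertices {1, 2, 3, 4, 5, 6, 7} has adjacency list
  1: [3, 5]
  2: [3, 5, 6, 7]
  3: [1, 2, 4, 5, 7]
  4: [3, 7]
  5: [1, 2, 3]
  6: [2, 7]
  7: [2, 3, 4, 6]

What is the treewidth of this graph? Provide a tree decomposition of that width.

Each bag holds 3 vertices, so the decomposition has width 2, which upper-bounds the treewidth. For the lower bound, the 3 vertices {1, 3, 5} are pairwise adjacent, and any tree decomposition puts a clique entirely inside one bag — forcing width ≥ 2. Combining the bounds, tw(G) = 2.

Treewidth 2.
Bags: B1 = {2, 3, 7}  B2 = {3, 4, 7}  B3 = {2, 3, 5}  B4 = {2, 6, 7}  B5 = {1, 3, 5}
Tree: B1–B2, B1–B3, B1–B4, B3–B5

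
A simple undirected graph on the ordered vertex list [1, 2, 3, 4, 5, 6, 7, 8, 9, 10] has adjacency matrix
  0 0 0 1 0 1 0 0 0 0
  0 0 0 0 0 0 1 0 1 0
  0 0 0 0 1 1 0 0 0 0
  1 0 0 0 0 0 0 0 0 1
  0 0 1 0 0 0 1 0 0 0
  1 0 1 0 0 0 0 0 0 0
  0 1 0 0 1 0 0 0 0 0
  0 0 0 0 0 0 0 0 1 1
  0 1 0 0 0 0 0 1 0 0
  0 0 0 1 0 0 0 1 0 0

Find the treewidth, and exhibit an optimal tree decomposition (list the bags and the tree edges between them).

Treewidth 2.
One such decomposition:
Bags: B1 = {2, 5, 7}  B2 = {2, 5, 9}  B3 = {5, 8, 9}  B4 = {5, 8, 10}  B5 = {4, 5, 10}  B6 = {1, 4, 5}  B7 = {1, 5, 6}  B8 = {3, 5, 6}
Tree: B1–B2, B2–B3, B3–B4, B4–B5, B5–B6, B6–B7, B7–B8

Each bag holds 3 vertices, so the decomposition has width 2, which upper-bounds the treewidth. For the lower bound, G contains the cycle 5–7–2–9–8–10–4–1–6–3–5, so G is not a forest; only forests have treewidth ≤ 1, hence tw(G) ≥ 2. Hence tw(G) = 2 exactly.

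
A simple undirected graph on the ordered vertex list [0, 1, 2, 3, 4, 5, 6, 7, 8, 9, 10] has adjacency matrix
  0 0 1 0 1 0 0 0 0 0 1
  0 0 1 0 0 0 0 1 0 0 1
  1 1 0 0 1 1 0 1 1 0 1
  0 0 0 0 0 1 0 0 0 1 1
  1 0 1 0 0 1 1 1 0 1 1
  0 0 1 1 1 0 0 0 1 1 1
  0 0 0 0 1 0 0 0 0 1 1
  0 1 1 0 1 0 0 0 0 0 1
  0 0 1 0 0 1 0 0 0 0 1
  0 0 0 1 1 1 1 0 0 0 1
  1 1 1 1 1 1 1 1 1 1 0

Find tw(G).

A width-3 tree decomposition is:
Bags: B1 = {4, 5, 9, 10}  B2 = {2, 4, 5, 10}  B3 = {3, 5, 9, 10}  B4 = {4, 6, 9, 10}  B5 = {2, 4, 7, 10}  B6 = {0, 2, 4, 10}  B7 = {2, 5, 8, 10}  B8 = {1, 2, 7, 10}
Tree: B1–B2, B1–B3, B1–B4, B2–B5, B2–B6, B2–B7, B5–B8
Every bag has size at most 4, so the width is 4 − 1 = 3 and tw(G) ≤ 3. For the lower bound, the 4 vertices {3, 5, 9, 10} are pairwise adjacent, and any tree decomposition puts a clique entirely inside one bag — forcing width ≥ 3. Combining the bounds, tw(G) = 3.

3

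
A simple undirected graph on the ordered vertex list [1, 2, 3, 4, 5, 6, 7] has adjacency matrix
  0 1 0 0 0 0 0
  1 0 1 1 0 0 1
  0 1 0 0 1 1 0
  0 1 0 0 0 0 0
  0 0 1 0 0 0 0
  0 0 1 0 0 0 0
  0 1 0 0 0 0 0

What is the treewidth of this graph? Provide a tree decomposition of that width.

The largest bag has 2 vertices, giving width 1; this decomposition certifies tw(G) ≤ 1. G has an edge, so its treewidth is at least 1. Therefore the treewidth is 1.

Treewidth 1.
One such decomposition:
Bags: B1 = {3, 6}  B2 = {2, 3}  B3 = {2, 4}  B4 = {1, 2}  B5 = {2, 7}  B6 = {3, 5}
Tree: B1–B2, B2–B3, B2–B4, B3–B5, B1–B6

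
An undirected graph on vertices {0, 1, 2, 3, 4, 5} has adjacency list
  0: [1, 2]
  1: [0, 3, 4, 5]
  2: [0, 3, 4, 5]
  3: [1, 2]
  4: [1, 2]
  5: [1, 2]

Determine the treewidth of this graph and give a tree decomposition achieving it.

Every bag has size at most 3, so the width is 3 − 1 = 2 and tw(G) ≤ 2. Since 5–1–0–2–5 is a cycle in G, G is not acyclic. Forests are exactly the graphs of treewidth ≤ 1, so tw(G) ≥ 2. Combining the bounds, tw(G) = 2.

Treewidth 2.
One such decomposition:
Bags: B1 = {1, 2, 5}  B2 = {0, 1, 2}  B3 = {1, 2, 3}  B4 = {1, 2, 4}
Tree: B1–B2, B2–B3, B3–B4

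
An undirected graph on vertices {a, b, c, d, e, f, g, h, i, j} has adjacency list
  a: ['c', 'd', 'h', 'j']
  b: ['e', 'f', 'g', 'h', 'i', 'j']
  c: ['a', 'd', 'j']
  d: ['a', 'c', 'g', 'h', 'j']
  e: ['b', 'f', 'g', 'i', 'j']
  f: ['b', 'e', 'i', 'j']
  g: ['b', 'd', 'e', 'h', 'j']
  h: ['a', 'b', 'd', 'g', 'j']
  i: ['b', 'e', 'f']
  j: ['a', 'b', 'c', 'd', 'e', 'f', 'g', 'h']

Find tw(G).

A width-3 tree decomposition is:
Bags: B1 = {d, g, h, j}  B2 = {b, g, h, j}  B3 = {a, d, h, j}  B4 = {a, c, d, j}  B5 = {b, e, g, j}  B6 = {b, e, f, j}  B7 = {b, e, f, i}
Tree: B1–B2, B1–B3, B3–B4, B2–B5, B5–B6, B6–B7
Each bag holds 4 vertices, so the decomposition has width 3, which upper-bounds the treewidth. Conversely, {d, g, h, j} is a clique of size 4, and the vertices of any clique must share a bag in every tree decomposition; so some bag has ≥ 4 vertices and tw(G) ≥ 3. Combining the bounds, tw(G) = 3.

3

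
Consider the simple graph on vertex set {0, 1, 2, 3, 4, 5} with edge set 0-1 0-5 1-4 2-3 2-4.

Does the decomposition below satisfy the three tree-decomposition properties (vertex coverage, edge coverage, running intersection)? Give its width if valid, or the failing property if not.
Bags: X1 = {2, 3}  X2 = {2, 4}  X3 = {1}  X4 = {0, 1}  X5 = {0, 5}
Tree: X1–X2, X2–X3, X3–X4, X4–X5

A tree decomposition must satisfy three properties: every vertex lies in some bag; for every edge, both endpoints lie together in some bag; and for every vertex, the bags containing it form a connected subtree. Here edge (4,1) lies in no bag, so the decomposition is invalid.

No — edge (4,1) lies in no bag.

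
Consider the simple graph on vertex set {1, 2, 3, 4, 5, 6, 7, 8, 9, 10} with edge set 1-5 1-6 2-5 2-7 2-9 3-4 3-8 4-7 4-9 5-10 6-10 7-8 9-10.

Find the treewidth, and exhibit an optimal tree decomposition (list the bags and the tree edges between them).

Every bag has size at most 3, so the width is 3 − 1 = 2 and tw(G) ≤ 2. Since 8–3–4–7–8 is a cycle in G, G is not acyclic. Forests are exactly the graphs of treewidth ≤ 1, so tw(G) ≥ 2. The upper and lower bounds meet at 2, so that is the treewidth.

Treewidth 2.
One optimal decomposition is:
Bags: B1 = {3, 7, 8}  B2 = {3, 4, 7}  B3 = {2, 4, 7}  B4 = {2, 4, 9}  B5 = {2, 5, 9}  B6 = {5, 9, 10}  B7 = {1, 5, 10}  B8 = {1, 6, 10}
Tree: B1–B2, B2–B3, B3–B4, B4–B5, B5–B6, B6–B7, B7–B8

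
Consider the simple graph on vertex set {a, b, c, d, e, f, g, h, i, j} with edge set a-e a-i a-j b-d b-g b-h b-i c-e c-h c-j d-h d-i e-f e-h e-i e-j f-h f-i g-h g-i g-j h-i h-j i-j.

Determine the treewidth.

A width-3 tree decomposition is:
Bags: B1 = {e, h, i, j}  B2 = {g, h, i, j}  B3 = {a, e, i, j}  B4 = {e, f, h, i}  B5 = {c, e, h, j}  B6 = {b, g, h, i}  B7 = {b, d, h, i}
Tree: B1–B2, B1–B3, B1–B4, B1–B5, B2–B6, B6–B7
The largest bag has 4 vertices, giving width 3; this decomposition certifies tw(G) ≤ 3. On the other hand G contains the 4-clique {c, e, h, j}. A clique must lie in a single bag of any decomposition, so no decomposition can have width below 3. The upper and lower bounds meet at 3, so that is the treewidth.

3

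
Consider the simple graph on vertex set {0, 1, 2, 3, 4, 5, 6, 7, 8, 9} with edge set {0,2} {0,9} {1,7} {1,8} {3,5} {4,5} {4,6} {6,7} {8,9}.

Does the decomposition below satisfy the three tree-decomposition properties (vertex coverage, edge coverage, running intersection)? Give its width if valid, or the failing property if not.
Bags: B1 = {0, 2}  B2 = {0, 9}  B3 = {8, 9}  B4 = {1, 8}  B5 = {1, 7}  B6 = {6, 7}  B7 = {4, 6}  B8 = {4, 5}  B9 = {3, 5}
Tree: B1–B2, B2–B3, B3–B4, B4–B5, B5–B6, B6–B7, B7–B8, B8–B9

Checking the three conditions: (i) the bags cover all of {0, 1, 2, 3, 4, 5, 6, 7, 8, 9}; (ii) for each edge, some bag contains both endpoints; (iii) the bags containing any fixed vertex form a subtree. All hold, so the decomposition is valid with width 2 − 1 = 1.

Yes; width 1.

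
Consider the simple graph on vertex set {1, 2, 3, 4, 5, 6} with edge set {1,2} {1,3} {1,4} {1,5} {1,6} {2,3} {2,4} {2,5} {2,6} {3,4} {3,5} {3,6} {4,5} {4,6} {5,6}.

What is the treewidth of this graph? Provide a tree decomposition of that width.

Treewidth 5.
One such decomposition:
Bags: B1 = {1, 2, 3, 4, 5, 6}
Tree: (single bag)

With just one bag of size 6, the width is 6 − 1 = 5, so tw(G) ≤ 5. Conversely, {1, 2, 3, 4, 5, 6} is a clique of size 6, and the vertices of any clique must share a bag in every tree decomposition; so some bag has ≥ 6 vertices and tw(G) ≥ 5. Hence tw(G) = 5 exactly.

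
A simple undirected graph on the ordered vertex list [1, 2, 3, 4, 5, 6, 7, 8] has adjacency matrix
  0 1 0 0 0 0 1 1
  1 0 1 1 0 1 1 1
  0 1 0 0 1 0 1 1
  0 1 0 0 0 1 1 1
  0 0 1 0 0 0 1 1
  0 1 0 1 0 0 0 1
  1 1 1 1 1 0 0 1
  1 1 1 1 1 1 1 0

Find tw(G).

3

A width-3 tree decomposition is:
Bags: B1 = {1, 2, 7, 8}  B2 = {2, 4, 7, 8}  B3 = {2, 4, 6, 8}  B4 = {2, 3, 7, 8}  B5 = {3, 5, 7, 8}
Tree: B1–B2, B2–B3, B2–B4, B4–B5
Each bag holds 4 vertices, so the decomposition has width 3, which upper-bounds the treewidth. For the lower bound, the 4 vertices {2, 4, 6, 8} are pairwise adjacent, and any tree decomposition puts a clique entirely inside one bag — forcing width ≥ 3. Hence tw(G) = 3 exactly.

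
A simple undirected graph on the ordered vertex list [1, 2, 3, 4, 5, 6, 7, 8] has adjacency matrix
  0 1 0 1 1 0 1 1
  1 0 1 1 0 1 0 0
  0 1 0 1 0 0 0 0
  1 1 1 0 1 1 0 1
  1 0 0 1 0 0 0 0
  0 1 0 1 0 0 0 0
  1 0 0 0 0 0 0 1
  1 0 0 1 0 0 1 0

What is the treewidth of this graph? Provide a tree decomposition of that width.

Each bag holds 3 vertices, so the decomposition has width 2, which upper-bounds the treewidth. Conversely, {1, 4, 8} is a clique of size 3, and the vertices of any clique must share a bag in every tree decomposition; so some bag has ≥ 3 vertices and tw(G) ≥ 2. The upper and lower bounds meet at 2, so that is the treewidth.

Treewidth 2.
Bags: B1 = {1, 4, 5}  B2 = {1, 2, 4}  B3 = {2, 4, 6}  B4 = {2, 3, 4}  B5 = {1, 4, 8}  B6 = {1, 7, 8}
Tree: B1–B2, B2–B3, B2–B4, B1–B5, B5–B6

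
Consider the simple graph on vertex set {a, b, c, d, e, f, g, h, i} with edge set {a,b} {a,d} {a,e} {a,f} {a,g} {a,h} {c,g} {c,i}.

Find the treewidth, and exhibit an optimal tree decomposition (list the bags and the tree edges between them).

The largest bag has 2 vertices, giving width 1; this decomposition certifies tw(G) ≤ 1. Since G has at least one edge (e.g. g–a), it is not an edgeless graph, so tw(G) ≥ 1. Hence tw(G) = 1 exactly.

Treewidth 1.
Bags: B1 = {a, g}  B2 = {a, f}  B3 = {c, g}  B4 = {a, b}  B5 = {a, d}  B6 = {a, h}  B7 = {a, e}  B8 = {c, i}
Tree: B1–B2, B1–B3, B1–B4, B4–B5, B4–B6, B2–B7, B3–B8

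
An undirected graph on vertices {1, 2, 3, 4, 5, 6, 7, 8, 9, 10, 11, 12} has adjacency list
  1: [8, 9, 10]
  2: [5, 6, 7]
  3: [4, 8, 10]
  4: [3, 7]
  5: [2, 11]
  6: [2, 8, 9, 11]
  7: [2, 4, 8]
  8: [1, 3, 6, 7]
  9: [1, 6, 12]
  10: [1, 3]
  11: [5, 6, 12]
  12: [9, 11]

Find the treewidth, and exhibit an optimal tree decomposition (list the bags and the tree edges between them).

The largest bag has 4 vertices, giving width 3; this decomposition certifies tw(G) ≤ 3. For the lower bound: the 4 vertex sets {3,4,10}, {1}, {8}, {2,6,7,9} are disjoint, each induces a connected subgraph, and every pair is joined by at least one edge of G. Contracting each set to a single vertex therefore yields K_{4} as a minor, and since treewidth is minor-monotone, tw(G) ≥ tw(K_{4}) = 3. The upper and lower bounds meet at 3, so that is the treewidth.

Treewidth 3.
Bags: B1 = {1, 3, 4, 10}  B2 = {1, 3, 4, 8}  B3 = {1, 4, 7, 8}  B4 = {1, 7, 8, 9}  B5 = {6, 7, 8, 9}  B6 = {2, 6, 7, 9}  B7 = {2, 6, 9, 12}  B8 = {2, 6, 11, 12}  B9 = {2, 5, 11, 12}
Tree: B1–B2, B2–B3, B3–B4, B4–B5, B5–B6, B6–B7, B7–B8, B8–B9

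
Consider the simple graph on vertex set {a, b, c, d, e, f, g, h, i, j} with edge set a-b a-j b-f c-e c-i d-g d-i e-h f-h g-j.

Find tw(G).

2

A width-2 tree decomposition is:
Bags: B1 = {c, e, i}  B2 = {e, h, i}  B3 = {f, h, i}  B4 = {b, f, i}  B5 = {a, b, i}  B6 = {a, i, j}  B7 = {g, i, j}  B8 = {d, g, i}
Tree: B1–B2, B2–B3, B3–B4, B4–B5, B5–B6, B6–B7, B7–B8
The largest bag has 3 vertices, giving width 2; this decomposition certifies tw(G) ≤ 2. The edges i–c–e–h–f–b–a–j–g–d–i form a cycle, so G is not a tree and its treewidth is at least 2. Hence tw(G) = 2 exactly.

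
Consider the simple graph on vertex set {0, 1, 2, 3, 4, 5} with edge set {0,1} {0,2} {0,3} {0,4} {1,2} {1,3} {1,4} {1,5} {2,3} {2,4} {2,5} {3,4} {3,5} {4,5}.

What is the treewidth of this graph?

A width-4 tree decomposition is:
Bags: B1 = {0, 1, 2, 3, 4}  B2 = {1, 2, 3, 4, 5}
Tree: B1–B2
Each bag holds 5 vertices, so the decomposition has width 4, which upper-bounds the treewidth. On the other hand G contains the 5-clique {0, 1, 2, 3, 4}. A clique must lie in a single bag of any decomposition, so no decomposition can have width below 4. Combining the bounds, tw(G) = 4.

4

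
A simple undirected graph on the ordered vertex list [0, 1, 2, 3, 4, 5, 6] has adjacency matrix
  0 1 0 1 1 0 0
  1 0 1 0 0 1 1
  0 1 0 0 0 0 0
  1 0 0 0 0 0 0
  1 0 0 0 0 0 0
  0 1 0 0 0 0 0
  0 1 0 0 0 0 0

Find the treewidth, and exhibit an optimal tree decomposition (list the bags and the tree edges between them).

Treewidth 1.
Bags: B1 = {0, 1}  B2 = {1, 6}  B3 = {1, 2}  B4 = {1, 5}  B5 = {0, 3}  B6 = {0, 4}
Tree: B1–B2, B2–B3, B3–B4, B1–B5, B5–B6

Each bag holds 2 vertices, so the decomposition has width 1, which upper-bounds the treewidth. G has an edge, so its treewidth is at least 1. The upper and lower bounds meet at 1, so that is the treewidth.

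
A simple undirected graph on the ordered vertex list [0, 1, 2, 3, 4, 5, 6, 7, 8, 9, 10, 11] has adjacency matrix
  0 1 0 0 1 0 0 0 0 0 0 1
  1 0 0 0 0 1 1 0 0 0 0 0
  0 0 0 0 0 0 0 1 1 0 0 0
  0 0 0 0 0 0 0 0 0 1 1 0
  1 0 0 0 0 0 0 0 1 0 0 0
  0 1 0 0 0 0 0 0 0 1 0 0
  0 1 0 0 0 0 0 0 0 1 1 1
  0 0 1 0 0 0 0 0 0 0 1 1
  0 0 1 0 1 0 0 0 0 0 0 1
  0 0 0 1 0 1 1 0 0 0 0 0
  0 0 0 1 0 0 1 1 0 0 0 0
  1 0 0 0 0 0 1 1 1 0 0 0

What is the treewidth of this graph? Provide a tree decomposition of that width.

Treewidth 3.
Bags: B1 = {2, 4, 7, 8}  B2 = {4, 7, 8, 11}  B3 = {0, 4, 7, 11}  B4 = {0, 7, 10, 11}  B5 = {0, 6, 10, 11}  B6 = {0, 1, 6, 10}  B7 = {1, 3, 6, 10}  B8 = {1, 3, 6, 9}  B9 = {1, 3, 5, 9}
Tree: B1–B2, B2–B3, B3–B4, B4–B5, B5–B6, B6–B7, B7–B8, B8–B9

Each bag holds 4 vertices, so the decomposition has width 3, which upper-bounds the treewidth. For the lower bound: the 4 vertex sets {2,4,8}, {7}, {11}, {0,1,6,10} are disjoint, each induces a connected subgraph, and every pair is joined by at least one edge of G. Contracting each set to a single vertex therefore yields K_{4} as a minor, and since treewidth is minor-monotone, tw(G) ≥ tw(K_{4}) = 3. Hence tw(G) = 3 exactly.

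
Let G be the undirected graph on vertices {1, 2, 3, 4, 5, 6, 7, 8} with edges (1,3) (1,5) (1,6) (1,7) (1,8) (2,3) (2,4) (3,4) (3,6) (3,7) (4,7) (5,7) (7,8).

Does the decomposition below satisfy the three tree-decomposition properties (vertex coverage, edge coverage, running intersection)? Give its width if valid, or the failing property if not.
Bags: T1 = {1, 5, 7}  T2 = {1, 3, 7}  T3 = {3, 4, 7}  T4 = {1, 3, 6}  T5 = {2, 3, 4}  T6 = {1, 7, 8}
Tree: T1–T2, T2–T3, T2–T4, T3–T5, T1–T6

Checking the three conditions: (i) the bags cover all of {1, 2, 3, 4, 5, 6, 7, 8}; (ii) for each edge, some bag contains both endpoints; (iii) the bags containing any fixed vertex form a subtree. All hold, so the decomposition is valid with width 3 − 1 = 2.

Yes; width 2.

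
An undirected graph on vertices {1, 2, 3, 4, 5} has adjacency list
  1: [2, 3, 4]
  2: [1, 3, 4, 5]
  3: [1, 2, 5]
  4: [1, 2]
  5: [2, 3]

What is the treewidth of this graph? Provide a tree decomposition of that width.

Treewidth 2.
One optimal decomposition is:
Bags: B1 = {1, 2, 4}  B2 = {1, 2, 3}  B3 = {2, 3, 5}
Tree: B1–B2, B2–B3

Every bag has size at most 3, so the width is 3 − 1 = 2 and tw(G) ≤ 2. For the lower bound, the 3 vertices {1, 2, 3} are pairwise adjacent, and any tree decomposition puts a clique entirely inside one bag — forcing width ≥ 2. Therefore the treewidth is 2.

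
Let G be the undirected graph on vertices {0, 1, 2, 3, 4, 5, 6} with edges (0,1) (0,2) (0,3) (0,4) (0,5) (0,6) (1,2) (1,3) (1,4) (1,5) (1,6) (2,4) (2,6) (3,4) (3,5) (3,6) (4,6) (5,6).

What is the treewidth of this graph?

4

A width-4 tree decomposition is:
Bags: B1 = {0, 1, 3, 5, 6}  B2 = {0, 1, 3, 4, 6}  B3 = {0, 1, 2, 4, 6}
Tree: B1–B2, B2–B3
Each bag holds 5 vertices, so the decomposition has width 4, which upper-bounds the treewidth. On the other hand G contains the 5-clique {0, 1, 2, 4, 6}. A clique must lie in a single bag of any decomposition, so no decomposition can have width below 4. Hence tw(G) = 4 exactly.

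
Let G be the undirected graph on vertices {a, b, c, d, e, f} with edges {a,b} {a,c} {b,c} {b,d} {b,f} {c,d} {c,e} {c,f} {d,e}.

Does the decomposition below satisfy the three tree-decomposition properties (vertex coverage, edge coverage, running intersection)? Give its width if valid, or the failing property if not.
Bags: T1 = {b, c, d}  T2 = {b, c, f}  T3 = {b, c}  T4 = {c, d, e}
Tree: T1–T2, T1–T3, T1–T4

A tree decomposition must satisfy three properties: every vertex lies in some bag; for every edge, both endpoints lie together in some bag; and for every vertex, the bags containing it form a connected subtree. Here vertex a appears in no bag, so the decomposition is invalid.

No — vertex a appears in no bag.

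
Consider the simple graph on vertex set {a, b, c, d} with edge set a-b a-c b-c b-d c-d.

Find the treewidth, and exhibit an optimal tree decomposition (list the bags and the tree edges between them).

Treewidth 2.
One optimal decomposition is:
Bags: B1 = {b, c, d}  B2 = {a, b, c}
Tree: B1–B2

Each bag holds 3 vertices, so the decomposition has width 2, which upper-bounds the treewidth. For the lower bound, the 3 vertices {b, c, d} are pairwise adjacent, and any tree decomposition puts a clique entirely inside one bag — forcing width ≥ 2. Combining the bounds, tw(G) = 2.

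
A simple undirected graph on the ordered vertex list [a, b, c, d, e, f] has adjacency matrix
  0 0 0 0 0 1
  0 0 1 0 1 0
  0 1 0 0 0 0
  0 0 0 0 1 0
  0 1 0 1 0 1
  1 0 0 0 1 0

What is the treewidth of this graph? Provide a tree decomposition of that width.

Treewidth 1.
Bags: B1 = {e, f}  B2 = {d, e}  B3 = {b, e}  B4 = {a, f}  B5 = {b, c}
Tree: B1–B2, B2–B3, B1–B4, B3–B5

Every bag has size at most 2, so the width is 2 − 1 = 1 and tw(G) ≤ 1. G has an edge, so its treewidth is at least 1. The upper and lower bounds meet at 1, so that is the treewidth.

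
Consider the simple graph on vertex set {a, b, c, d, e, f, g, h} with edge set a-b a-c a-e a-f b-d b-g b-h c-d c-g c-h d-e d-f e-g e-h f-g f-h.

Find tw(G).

A width-4 tree decomposition is:
Bags: B1 = {a, b, d, g, h}  B2 = {a, c, d, g, h}  B3 = {a, d, e, g, h}  B4 = {a, d, f, g, h}
Tree: B1–B2, B2–B3, B3–B4
Every bag has size at most 5, so the width is 5 − 1 = 4 and tw(G) ≤ 4. For the lower bound: the 5 vertex sets {b,g}, {c,d}, {e,h}, {a}, {f} are disjoint, each induces a connected subgraph, and every pair is joined by at least one edge of G. Contracting each set to a single vertex therefore yields K_{5} as a minor, and since treewidth is minor-monotone, tw(G) ≥ tw(K_{5}) = 4. Therefore the treewidth is 4.

4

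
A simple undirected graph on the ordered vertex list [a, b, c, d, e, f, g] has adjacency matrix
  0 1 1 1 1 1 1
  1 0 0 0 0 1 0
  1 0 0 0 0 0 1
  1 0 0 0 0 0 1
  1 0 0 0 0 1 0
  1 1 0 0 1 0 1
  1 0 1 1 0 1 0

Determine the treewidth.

2

A width-2 tree decomposition is:
Bags: B1 = {a, f, g}  B2 = {a, d, g}  B3 = {a, c, g}  B4 = {a, b, f}  B5 = {a, e, f}
Tree: B1–B2, B1–B3, B1–B4, B4–B5
Every bag has size at most 3, so the width is 3 − 1 = 2 and tw(G) ≤ 2. On the other hand G contains the 3-clique {a, d, g}. A clique must lie in a single bag of any decomposition, so no decomposition can have width below 2. The upper and lower bounds meet at 2, so that is the treewidth.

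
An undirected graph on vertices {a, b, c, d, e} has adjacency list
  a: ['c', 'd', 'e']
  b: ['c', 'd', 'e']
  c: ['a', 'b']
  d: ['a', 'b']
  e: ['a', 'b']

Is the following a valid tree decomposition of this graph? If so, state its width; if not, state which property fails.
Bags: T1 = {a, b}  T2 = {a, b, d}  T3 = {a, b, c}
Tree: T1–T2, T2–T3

No — vertex e appears in no bag.

A tree decomposition must satisfy three properties: every vertex lies in some bag; for every edge, both endpoints lie together in some bag; and for every vertex, the bags containing it form a connected subtree. Here vertex e appears in no bag, so the decomposition is invalid.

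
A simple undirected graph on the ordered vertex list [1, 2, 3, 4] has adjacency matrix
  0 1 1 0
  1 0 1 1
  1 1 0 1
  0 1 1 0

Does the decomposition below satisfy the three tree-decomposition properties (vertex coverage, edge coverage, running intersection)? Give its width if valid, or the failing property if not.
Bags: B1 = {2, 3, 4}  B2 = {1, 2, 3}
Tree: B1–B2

Checking the three conditions: (i) the bags cover all of {1, 2, 3, 4}; (ii) for each edge, some bag contains both endpoints; (iii) the bags containing any fixed vertex form a subtree. All hold, so the decomposition is valid with width 3 − 1 = 2.

Yes; width 2.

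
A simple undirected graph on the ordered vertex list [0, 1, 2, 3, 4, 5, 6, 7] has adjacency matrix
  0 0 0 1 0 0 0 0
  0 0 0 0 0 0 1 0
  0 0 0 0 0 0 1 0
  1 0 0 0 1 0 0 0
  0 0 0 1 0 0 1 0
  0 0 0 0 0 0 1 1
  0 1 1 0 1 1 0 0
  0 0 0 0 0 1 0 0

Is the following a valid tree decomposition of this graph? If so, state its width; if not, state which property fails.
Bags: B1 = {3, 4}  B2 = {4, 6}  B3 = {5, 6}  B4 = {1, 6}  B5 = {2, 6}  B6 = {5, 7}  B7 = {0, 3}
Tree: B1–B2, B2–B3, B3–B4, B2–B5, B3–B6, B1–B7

Checking the three conditions: (i) the bags cover all of {0, 1, 2, 3, 4, 5, 6, 7}; (ii) for each edge, some bag contains both endpoints; (iii) the bags containing any fixed vertex form a subtree. All hold, so the decomposition is valid with width 2 − 1 = 1.

Yes; width 1.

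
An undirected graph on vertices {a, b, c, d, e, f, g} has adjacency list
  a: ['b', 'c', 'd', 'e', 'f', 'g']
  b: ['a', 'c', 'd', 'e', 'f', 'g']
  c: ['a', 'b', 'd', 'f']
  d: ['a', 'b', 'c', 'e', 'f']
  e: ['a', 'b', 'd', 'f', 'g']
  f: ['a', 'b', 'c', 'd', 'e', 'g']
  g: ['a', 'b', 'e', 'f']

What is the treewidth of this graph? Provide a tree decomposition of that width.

Treewidth 4.
Bags: B1 = {a, b, c, d, f}  B2 = {a, b, d, e, f}  B3 = {a, b, e, f, g}
Tree: B1–B2, B2–B3

Every bag has size at most 5, so the width is 5 − 1 = 4 and tw(G) ≤ 4. Conversely, {a, b, d, e, f} is a clique of size 5, and the vertices of any clique must share a bag in every tree decomposition; so some bag has ≥ 5 vertices and tw(G) ≥ 4. Therefore the treewidth is 4.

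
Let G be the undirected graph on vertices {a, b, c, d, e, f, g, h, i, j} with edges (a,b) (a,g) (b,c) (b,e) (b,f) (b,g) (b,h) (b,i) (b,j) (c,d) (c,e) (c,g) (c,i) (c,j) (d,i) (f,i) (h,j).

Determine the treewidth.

A width-2 tree decomposition is:
Bags: B1 = {b, c, j}  B2 = {b, c, i}  B3 = {b, c, e}  B4 = {b, c, g}  B5 = {a, b, g}  B6 = {b, f, i}  B7 = {c, d, i}  B8 = {b, h, j}
Tree: B1–B2, B2–B3, B3–B4, B4–B5, B2–B6, B2–B7, B1–B8
Every bag has size at most 3, so the width is 3 − 1 = 2 and tw(G) ≤ 2. On the other hand G contains the 3-clique {c, d, i}. A clique must lie in a single bag of any decomposition, so no decomposition can have width below 2. Hence tw(G) = 2 exactly.

2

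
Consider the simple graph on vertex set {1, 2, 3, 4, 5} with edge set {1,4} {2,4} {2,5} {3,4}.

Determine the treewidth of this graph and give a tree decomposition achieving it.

The largest bag has 2 vertices, giving width 1; this decomposition certifies tw(G) ≤ 1. Any graph with an edge has treewidth ≥ 1, and G has the edge 4–3. The upper and lower bounds meet at 1, so that is the treewidth.

Treewidth 1.
Bags: B1 = {3, 4}  B2 = {1, 4}  B3 = {2, 4}  B4 = {2, 5}
Tree: B1–B2, B1–B3, B3–B4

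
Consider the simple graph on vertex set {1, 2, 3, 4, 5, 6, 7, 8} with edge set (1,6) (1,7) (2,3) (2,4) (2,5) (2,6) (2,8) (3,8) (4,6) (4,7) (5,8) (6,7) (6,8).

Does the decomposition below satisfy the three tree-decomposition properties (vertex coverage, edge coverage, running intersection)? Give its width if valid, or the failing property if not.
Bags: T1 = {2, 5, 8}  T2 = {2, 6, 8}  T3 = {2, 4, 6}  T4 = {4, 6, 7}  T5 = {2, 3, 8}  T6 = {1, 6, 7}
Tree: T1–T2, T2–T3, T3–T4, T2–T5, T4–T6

Vertex coverage: the bags together contain {1, 2, 3, 4, 5, 6, 7, 8}, the full vertex set. Edge coverage: each edge of G has both endpoints in at least one bag. Running intersection: for every vertex, the bags containing it form a connected subtree. All three properties hold, so this is a valid tree decomposition of width max|bag| − 1 = 2, and hence tw(G) ≤ 2.

Yes; width 2.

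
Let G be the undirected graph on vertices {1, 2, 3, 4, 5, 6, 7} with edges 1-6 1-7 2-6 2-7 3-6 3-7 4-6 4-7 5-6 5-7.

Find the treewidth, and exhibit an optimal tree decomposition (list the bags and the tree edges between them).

The largest bag has 3 vertices, giving width 2; this decomposition certifies tw(G) ≤ 2. The edges 7–3–6–4–7 form a cycle, so G is not a tree and its treewidth is at least 2. Therefore the treewidth is 2.

Treewidth 2.
Bags: B1 = {3, 6, 7}  B2 = {4, 6, 7}  B3 = {2, 6, 7}  B4 = {5, 6, 7}  B5 = {1, 6, 7}
Tree: B1–B2, B2–B3, B3–B4, B4–B5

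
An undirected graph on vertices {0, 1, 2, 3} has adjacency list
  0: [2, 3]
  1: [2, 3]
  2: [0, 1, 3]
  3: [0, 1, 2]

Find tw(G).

A width-2 tree decomposition is:
Bags: B1 = {0, 2, 3}  B2 = {1, 2, 3}
Tree: B1–B2
The largest bag has 3 vertices, giving width 2; this decomposition certifies tw(G) ≤ 2. Conversely, {0, 2, 3} is a clique of size 3, and the vertices of any clique must share a bag in every tree decomposition; so some bag has ≥ 3 vertices and tw(G) ≥ 2. Therefore the treewidth is 2.

2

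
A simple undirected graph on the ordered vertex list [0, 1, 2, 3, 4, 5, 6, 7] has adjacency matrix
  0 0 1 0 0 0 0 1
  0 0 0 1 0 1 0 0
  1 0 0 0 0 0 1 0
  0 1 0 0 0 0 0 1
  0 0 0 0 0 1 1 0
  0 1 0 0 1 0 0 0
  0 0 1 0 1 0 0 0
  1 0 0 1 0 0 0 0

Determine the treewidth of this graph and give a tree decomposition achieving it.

Treewidth 2.
One optimal decomposition is:
Bags: B1 = {4, 5, 6}  B2 = {1, 5, 6}  B3 = {1, 3, 6}  B4 = {3, 6, 7}  B5 = {0, 6, 7}  B6 = {0, 2, 6}
Tree: B1–B2, B2–B3, B3–B4, B4–B5, B5–B6

The largest bag has 3 vertices, giving width 2; this decomposition certifies tw(G) ≤ 2. The edges 6–4–5–1–3–7–0–2–6 form a cycle, so G is not a tree and its treewidth is at least 2. Combining the bounds, tw(G) = 2.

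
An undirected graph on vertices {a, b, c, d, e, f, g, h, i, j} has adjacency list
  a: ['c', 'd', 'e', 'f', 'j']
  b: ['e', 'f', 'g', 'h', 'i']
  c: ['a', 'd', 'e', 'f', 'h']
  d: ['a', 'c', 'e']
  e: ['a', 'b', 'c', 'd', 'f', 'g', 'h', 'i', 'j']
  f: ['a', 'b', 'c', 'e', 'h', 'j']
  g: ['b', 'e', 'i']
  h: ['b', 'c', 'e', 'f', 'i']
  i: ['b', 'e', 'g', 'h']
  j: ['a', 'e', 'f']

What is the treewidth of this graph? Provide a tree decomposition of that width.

Each bag holds 4 vertices, so the decomposition has width 3, which upper-bounds the treewidth. For the lower bound, the 4 vertices {a, c, d, e} are pairwise adjacent, and any tree decomposition puts a clique entirely inside one bag — forcing width ≥ 3. Therefore the treewidth is 3.

Treewidth 3.
Bags: B1 = {b, e, f, h}  B2 = {c, e, f, h}  B3 = {b, e, h, i}  B4 = {b, e, g, i}  B5 = {a, c, e, f}  B6 = {a, c, d, e}  B7 = {a, e, f, j}
Tree: B1–B2, B1–B3, B3–B4, B2–B5, B5–B6, B5–B7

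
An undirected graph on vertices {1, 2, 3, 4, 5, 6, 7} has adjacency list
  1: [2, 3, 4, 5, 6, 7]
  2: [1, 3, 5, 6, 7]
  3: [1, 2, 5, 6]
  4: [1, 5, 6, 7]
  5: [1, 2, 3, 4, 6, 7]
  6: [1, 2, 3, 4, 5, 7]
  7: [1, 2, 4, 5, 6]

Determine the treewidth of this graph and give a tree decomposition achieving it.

Treewidth 4.
One such decomposition:
Bags: B1 = {1, 2, 5, 6, 7}  B2 = {1, 2, 3, 5, 6}  B3 = {1, 4, 5, 6, 7}
Tree: B1–B2, B1–B3

Every bag has size at most 5, so the width is 5 − 1 = 4 and tw(G) ≤ 4. On the other hand G contains the 5-clique {1, 2, 3, 5, 6}. A clique must lie in a single bag of any decomposition, so no decomposition can have width below 4. Hence tw(G) = 4 exactly.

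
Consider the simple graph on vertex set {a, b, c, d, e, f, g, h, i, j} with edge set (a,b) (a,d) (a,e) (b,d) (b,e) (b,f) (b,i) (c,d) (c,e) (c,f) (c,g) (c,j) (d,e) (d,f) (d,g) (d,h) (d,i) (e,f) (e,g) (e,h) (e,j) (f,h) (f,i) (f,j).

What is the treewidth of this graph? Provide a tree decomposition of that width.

Treewidth 3.
One such decomposition:
Bags: B1 = {c, d, e, g}  B2 = {c, d, e, f}  B3 = {b, d, e, f}  B4 = {b, d, f, i}  B5 = {d, e, f, h}  B6 = {c, e, f, j}  B7 = {a, b, d, e}
Tree: B1–B2, B2–B3, B3–B4, B3–B5, B2–B6, B3–B7

Each bag holds 4 vertices, so the decomposition has width 3, which upper-bounds the treewidth. For the lower bound, the 4 vertices {c, d, e, g} are pairwise adjacent, and any tree decomposition puts a clique entirely inside one bag — forcing width ≥ 3. The upper and lower bounds meet at 3, so that is the treewidth.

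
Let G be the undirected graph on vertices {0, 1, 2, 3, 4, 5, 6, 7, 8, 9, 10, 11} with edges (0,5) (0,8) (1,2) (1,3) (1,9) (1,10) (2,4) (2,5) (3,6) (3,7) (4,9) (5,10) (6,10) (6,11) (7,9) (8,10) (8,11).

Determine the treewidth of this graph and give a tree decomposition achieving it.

Every bag has size at most 4, so the width is 4 − 1 = 3 and tw(G) ≤ 3. For the lower bound: the 4 vertex sets {4,7,9}, {2}, {1}, {3,5,6,10} are disjoint, each induces a connected subgraph, and every pair is joined by at least one edge of G. Contracting each set to a single vertex therefore yields K_{4} as a minor, and since treewidth is minor-monotone, tw(G) ≥ tw(K_{4}) = 3. Therefore the treewidth is 3.

Treewidth 3.
One optimal decomposition is:
Bags: B1 = {2, 4, 7, 9}  B2 = {1, 2, 7, 9}  B3 = {1, 2, 3, 7}  B4 = {1, 2, 3, 5}  B5 = {1, 3, 5, 10}  B6 = {3, 5, 6, 10}  B7 = {0, 5, 6, 10}  B8 = {0, 6, 8, 10}  B9 = {0, 6, 8, 11}
Tree: B1–B2, B2–B3, B3–B4, B4–B5, B5–B6, B6–B7, B7–B8, B8–B9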